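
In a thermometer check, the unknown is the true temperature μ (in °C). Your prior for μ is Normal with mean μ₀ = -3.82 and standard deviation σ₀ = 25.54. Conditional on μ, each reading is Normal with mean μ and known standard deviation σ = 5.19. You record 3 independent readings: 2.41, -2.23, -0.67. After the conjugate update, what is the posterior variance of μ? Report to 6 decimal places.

8.856788

For Normal data with known variance σ², a Normal(μ₀, σ₀²) prior on μ is conjugate. Posterior precision = 1/σ₀² + n/σ²; posterior mean is the precision-weighted average of μ₀ and x̄.
σ₀² = 25.54² = 652.2916, σ² = 5.19² = 26.9361; σ² + n·σ₀² = 26.9361 + 3·652.2916 = 1983.8109.
Posterior precision = 1/σ₀² + n/σ² = 1/652.2916 + 3/26.9361 = (σ² + n·σ₀²)/(σ₀²σ²) = 1983.8109/(652.2916·26.9361); posterior variance σₙ² = σ₀²σ²/(σ² + n·σ₀²) = 652.2916·26.9361/1983.8109 = 8.856788.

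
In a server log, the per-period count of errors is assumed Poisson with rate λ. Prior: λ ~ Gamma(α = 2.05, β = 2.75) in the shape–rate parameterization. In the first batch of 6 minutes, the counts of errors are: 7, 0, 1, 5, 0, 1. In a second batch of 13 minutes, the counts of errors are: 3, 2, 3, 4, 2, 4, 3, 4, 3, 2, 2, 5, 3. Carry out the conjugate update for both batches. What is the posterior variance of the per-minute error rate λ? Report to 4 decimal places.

0.1185

With a Gamma(shape α, rate β) prior, the Poisson likelihood is conjugate: the posterior is Gamma(α + ΣXᵢ, β + n).
Batch 1: sum of counts S = 14 over n = 6 minutes.
After batch 1: Gamma(α+S, β+n) = Gamma(2.05+14, 2.75+6) = Gamma(16.05, 8.75).
Batch 2: sum of counts S = 40 over n = 13 minutes.
After batch 2: Gamma(α+S, β+n) = Gamma(16.05+40, 8.75+13) = Gamma(56.05, 21.75).
Var = α/β² = 56.05/21.75² = 0.1185.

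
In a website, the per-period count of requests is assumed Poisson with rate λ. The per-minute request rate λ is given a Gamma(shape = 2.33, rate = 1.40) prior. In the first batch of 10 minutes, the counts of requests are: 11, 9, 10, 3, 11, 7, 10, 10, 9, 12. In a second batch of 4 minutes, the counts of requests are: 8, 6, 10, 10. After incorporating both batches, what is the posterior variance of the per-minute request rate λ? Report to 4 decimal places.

0.5411

With a Gamma(shape α, rate β) prior, the Poisson likelihood is conjugate: the posterior is Gamma(α + ΣXᵢ, β + n).
Batch 1: sum of counts S = 92 over n = 10 minutes.
After batch 1: Gamma(α+S, β+n) = Gamma(2.33+92, 1.40+10) = Gamma(94.33, 11.40).
Batch 2: sum of counts S = 34 over n = 4 minutes.
After batch 2: Gamma(α+S, β+n) = Gamma(94.33+34, 11.40+4) = Gamma(128.33, 15.40).
Var = α/β² = 128.33/15.40² = 0.5411.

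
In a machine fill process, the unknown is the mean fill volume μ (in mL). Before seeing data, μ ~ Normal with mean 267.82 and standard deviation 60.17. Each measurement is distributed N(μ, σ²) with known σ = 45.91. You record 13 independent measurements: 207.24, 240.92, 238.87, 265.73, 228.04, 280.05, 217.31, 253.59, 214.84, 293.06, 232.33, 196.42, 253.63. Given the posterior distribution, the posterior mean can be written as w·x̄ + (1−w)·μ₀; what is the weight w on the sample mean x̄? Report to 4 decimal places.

For Normal data with known variance σ², a Normal(μ₀, σ₀²) prior on μ is conjugate. Posterior precision = 1/σ₀² + n/σ²; posterior mean is the precision-weighted average of μ₀ and x̄.
σ₀² = 60.17² = 3620.4289, σ² = 45.91² = 2107.7281. Prior precision 1/σ₀² = 1/3620.4289; data precision n/σ² = 13/2107.7281.
w = (n/σ²)/(1/σ₀² + n/σ²) = n·σ₀²/(σ² + n·σ₀²) = 13·3620.4289/(2107.7281 + 13·3620.4289) = 47065.5757/49173.3038 = 0.9571.

0.9571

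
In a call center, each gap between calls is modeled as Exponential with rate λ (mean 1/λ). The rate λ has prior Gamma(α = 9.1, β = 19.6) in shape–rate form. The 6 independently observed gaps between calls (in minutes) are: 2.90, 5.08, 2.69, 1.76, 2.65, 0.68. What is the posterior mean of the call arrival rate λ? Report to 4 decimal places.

0.4270

With a Gamma(shape α, rate β) prior on the exponential rate λ, the posterior after n observations with total T = Σxᵢ is Gamma(α+n, β+T).
Sum of observations T = 15.76 minutes; n = 6.
Posterior: Gamma(9.1+6, 19.6+15.76) = Gamma(15.1, 35.36).
Posterior mean of λ = α/β = 15.1/35.36 = 0.4270.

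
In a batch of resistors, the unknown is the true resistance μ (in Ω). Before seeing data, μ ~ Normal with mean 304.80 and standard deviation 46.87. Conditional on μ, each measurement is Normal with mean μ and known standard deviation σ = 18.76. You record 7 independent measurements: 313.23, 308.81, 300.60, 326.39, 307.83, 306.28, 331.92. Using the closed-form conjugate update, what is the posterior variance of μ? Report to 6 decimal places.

49.151890

For Normal data with known variance σ², a Normal(μ₀, σ₀²) prior on μ is conjugate. Posterior precision = 1/σ₀² + n/σ²; posterior mean is the precision-weighted average of μ₀ and x̄.
σ₀² = 46.87² = 2196.7969, σ² = 18.76² = 351.9376; σ² + n·σ₀² = 351.9376 + 7·2196.7969 = 15729.5159.
Posterior precision = 1/σ₀² + n/σ² = 1/2196.7969 + 7/351.9376 = (σ² + n·σ₀²)/(σ₀²σ²) = 15729.5159/(2196.7969·351.9376); posterior variance σₙ² = σ₀²σ²/(σ² + n·σ₀²) = 2196.7969·351.9376/15729.5159 = 49.151890.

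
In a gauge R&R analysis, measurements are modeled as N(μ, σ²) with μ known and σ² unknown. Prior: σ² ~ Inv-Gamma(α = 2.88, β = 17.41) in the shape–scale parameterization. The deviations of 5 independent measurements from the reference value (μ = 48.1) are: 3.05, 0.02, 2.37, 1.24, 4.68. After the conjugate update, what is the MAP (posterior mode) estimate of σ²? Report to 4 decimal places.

With known mean μ and an Inverse-Gamma(α, β) prior on σ², the Normal likelihood is conjugate: posterior is Inv-Gamma(α + n/2, β + Σ(xᵢ−μ)²/2).
Σ(xᵢ−μ)² = (3.05)² + (0.02)² + (2.37)² + (1.24)² + (4.68)² = 38.3598.
Posterior: Inv-Gamma(2.88 + 5/2, 17.41 + 38.3598/2) = Inv-Gamma(5.38, 36.58990).
Mode = β/(α+1) = 36.58990/6.38 = 5.7351.

5.7351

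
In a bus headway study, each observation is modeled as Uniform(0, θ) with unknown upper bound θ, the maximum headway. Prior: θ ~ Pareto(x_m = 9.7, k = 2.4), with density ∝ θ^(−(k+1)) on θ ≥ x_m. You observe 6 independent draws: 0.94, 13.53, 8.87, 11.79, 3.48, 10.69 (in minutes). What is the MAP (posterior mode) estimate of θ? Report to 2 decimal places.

A Pareto(scale x_m, shape k) prior on the upper bound θ of Uniform(0, θ) is conjugate: posterior is Pareto(max(x_m, max xᵢ), k + n).
Sample maximum = 13.53; prior scale x_m = 9.7 → posterior scale = max = 13.53.
Posterior shape = 2.4 + 6 = 8.4.
The Pareto density is decreasing on [x_m, ∞), so the mode is x_m = 13.53.

13.53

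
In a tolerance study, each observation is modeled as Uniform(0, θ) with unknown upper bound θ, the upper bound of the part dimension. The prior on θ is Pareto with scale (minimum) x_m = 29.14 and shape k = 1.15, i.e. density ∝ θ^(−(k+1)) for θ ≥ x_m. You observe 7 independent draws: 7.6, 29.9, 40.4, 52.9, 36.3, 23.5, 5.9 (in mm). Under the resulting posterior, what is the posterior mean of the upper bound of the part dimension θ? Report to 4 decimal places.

A Pareto(scale x_m, shape k) prior on the upper bound θ of Uniform(0, θ) is conjugate: posterior is Pareto(max(x_m, max xᵢ), k + n).
Sample maximum = 52.9; prior scale x_m = 29.14 → posterior scale = max = 52.90.
Posterior shape = 1.15 + 7 = 8.15.
E[θ|data] = k·x_m/(k−1) = 8.15·52.90/7.15 = 60.2986.

60.2986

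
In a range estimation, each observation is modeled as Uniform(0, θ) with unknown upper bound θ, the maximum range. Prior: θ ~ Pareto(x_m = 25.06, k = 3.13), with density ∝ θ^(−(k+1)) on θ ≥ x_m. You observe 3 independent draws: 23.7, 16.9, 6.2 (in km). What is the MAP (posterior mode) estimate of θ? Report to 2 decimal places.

A Pareto(scale x_m, shape k) prior on the upper bound θ of Uniform(0, θ) is conjugate: posterior is Pareto(max(x_m, max xᵢ), k + n).
Sample maximum = 23.7; prior scale x_m = 25.06 → posterior scale = max = 25.06.
Posterior shape = 3.13 + 3 = 6.13.
The Pareto density is decreasing on [x_m, ∞), so the mode is x_m = 25.06.

25.06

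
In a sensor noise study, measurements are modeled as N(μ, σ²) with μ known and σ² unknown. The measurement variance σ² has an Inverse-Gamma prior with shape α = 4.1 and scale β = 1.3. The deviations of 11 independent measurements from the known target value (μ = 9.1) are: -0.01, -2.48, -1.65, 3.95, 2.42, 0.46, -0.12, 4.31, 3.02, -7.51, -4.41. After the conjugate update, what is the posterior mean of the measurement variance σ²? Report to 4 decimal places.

With known mean μ and an Inverse-Gamma(α, β) prior on σ², the Normal likelihood is conjugate: posterior is Inv-Gamma(α + n/2, β + Σ(xᵢ−μ)²/2).
Σ(xᵢ−μ)² = (-0.01)² + (-2.48)² + (-1.65)² + (3.95)² + (2.42)² + (0.46)² + (-0.12)² + (4.31)² + (3.02)² + (-7.51)² + (-4.41)² = 134.1026.
Posterior: Inv-Gamma(4.1 + 11/2, 1.3 + 134.1026/2) = Inv-Gamma(9.60, 68.35130).
E[σ²|data] = β/(α−1) = 68.35130/8.60 = 7.9478.

7.9478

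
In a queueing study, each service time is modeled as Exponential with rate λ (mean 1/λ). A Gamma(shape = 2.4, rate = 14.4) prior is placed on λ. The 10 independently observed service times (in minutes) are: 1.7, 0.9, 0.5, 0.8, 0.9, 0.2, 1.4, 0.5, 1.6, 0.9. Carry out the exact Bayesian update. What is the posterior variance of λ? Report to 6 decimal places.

With a Gamma(shape α, rate β) prior on the exponential rate λ, the posterior after n observations with total T = Σxᵢ is Gamma(α+n, β+T).
Sum of observations T = 9.4 minutes; n = 10.
Posterior: Gamma(2.4+10, 14.4+9.4) = Gamma(12.4, 23.8).
Var = α/β² = 0.021891.

0.021891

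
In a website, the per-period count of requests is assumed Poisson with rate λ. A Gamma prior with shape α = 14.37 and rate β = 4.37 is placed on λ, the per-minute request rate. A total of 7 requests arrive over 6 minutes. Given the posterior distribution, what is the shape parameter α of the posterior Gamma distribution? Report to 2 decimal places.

21.37

With a Gamma(shape α, rate β) prior, the Poisson likelihood is conjugate: the posterior is Gamma(α + ΣXᵢ, β + n).
Posterior: Gamma(α+S, β+n) = Gamma(14.37+7, 4.37+6) = Gamma(21.37, 10.37).
Posterior α = 21.37.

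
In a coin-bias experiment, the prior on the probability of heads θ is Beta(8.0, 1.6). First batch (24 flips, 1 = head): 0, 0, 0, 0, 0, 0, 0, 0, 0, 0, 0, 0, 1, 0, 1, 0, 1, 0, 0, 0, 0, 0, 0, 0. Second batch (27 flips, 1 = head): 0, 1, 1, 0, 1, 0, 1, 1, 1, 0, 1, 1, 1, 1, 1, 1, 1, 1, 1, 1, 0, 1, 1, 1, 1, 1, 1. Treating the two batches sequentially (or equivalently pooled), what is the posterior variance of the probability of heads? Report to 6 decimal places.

0.004026

The Beta prior is conjugate to a Binomial/Bernoulli likelihood; the update adds successes to α and failures to β.
After batch 1: Beta(8.0+3, 1.6+21) = Beta(11.0, 22.6).
After batch 2: Beta(11.0+22, 22.6+5) = Beta(33.0, 27.6).
Var = αβ/((α+β)²(α+β+1)) = 33.0·27.6/(60.6²·61.6) = 0.004026.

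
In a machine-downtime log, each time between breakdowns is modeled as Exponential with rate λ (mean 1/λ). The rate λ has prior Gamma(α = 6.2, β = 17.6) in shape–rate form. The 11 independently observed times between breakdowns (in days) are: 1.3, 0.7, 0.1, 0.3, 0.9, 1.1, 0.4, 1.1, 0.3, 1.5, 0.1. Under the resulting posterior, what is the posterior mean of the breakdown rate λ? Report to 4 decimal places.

0.6772

With a Gamma(shape α, rate β) prior on the exponential rate λ, the posterior after n observations with total T = Σxᵢ is Gamma(α+n, β+T).
Sum of observations T = 7.8 days; n = 11.
Posterior: Gamma(6.2+11, 17.6+7.8) = Gamma(17.2, 25.4).
Posterior mean of λ = α/β = 17.2/25.4 = 0.6772.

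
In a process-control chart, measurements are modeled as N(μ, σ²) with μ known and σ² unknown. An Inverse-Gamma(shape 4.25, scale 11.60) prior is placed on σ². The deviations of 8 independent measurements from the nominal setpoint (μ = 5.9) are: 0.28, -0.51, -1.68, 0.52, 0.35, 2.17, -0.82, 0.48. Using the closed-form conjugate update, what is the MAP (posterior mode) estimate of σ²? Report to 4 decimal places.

1.7495

With known mean μ and an Inverse-Gamma(α, β) prior on σ², the Normal likelihood is conjugate: posterior is Inv-Gamma(α + n/2, β + Σ(xᵢ−μ)²/2).
Σ(xᵢ−μ)² = (0.28)² + (-0.51)² + (-1.68)² + (0.52)² + (0.35)² + (2.17)² + (-0.82)² + (0.48)² = 9.1655.
Posterior: Inv-Gamma(4.25 + 8/2, 11.60 + 9.1655/2) = Inv-Gamma(8.25, 16.18275).
Mode = β/(α+1) = 16.18275/9.25 = 1.7495.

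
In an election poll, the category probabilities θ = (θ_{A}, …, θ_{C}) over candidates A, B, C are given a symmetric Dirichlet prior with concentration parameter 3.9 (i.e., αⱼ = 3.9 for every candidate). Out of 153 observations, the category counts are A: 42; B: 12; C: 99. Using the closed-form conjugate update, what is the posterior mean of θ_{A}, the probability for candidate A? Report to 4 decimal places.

0.2787

The Dirichlet prior is conjugate to the Multinomial likelihood: each posterior αⱼ = prior αⱼ + observed count nⱼ.
Posterior concentration: (45.9, 15.9, 102.9), total = 164.7.
E[θ_{A}|data] = α_{A}/Σα = 45.9/164.7 = 0.2787.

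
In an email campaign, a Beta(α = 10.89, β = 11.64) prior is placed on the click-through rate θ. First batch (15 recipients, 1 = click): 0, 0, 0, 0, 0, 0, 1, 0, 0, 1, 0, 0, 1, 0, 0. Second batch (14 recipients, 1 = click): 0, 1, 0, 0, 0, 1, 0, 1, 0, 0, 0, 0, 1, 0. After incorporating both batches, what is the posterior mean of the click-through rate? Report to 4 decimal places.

The Beta prior is conjugate to a Binomial/Bernoulli likelihood; the update adds successes to α and failures to β.
After batch 1: Beta(10.89+3, 11.64+12) = Beta(13.89, 23.64).
After batch 2: Beta(13.89+4, 23.64+10) = Beta(17.89, 33.64).
Posterior mean = α/(α+β) = 17.89/51.53 = 0.3472.

0.3472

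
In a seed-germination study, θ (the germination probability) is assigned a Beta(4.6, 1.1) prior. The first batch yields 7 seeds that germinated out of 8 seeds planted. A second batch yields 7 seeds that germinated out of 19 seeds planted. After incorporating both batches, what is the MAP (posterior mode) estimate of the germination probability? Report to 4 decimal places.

The Beta prior is conjugate to a Binomial/Bernoulli likelihood; the update adds successes to α and failures to β.
After batch 1: Beta(4.6+7, 1.1+1) = Beta(11.6, 2.1).
After batch 2: Beta(11.6+7, 2.1+12) = Beta(18.6, 14.1).
Mode of Beta(a,b) for a,b>1 is (a−1)/(a+b−2) = 17.6/30.7 = 0.5733.

0.5733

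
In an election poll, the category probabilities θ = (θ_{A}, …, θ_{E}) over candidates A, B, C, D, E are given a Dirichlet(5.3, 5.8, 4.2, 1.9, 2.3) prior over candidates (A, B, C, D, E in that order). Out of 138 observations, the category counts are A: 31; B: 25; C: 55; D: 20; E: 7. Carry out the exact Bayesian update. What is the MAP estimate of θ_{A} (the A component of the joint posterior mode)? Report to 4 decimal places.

The Dirichlet prior is conjugate to the Multinomial likelihood: each posterior αⱼ = prior αⱼ + observed count nⱼ.
Posterior concentration: (36.3, 30.8, 59.2, 21.9, 9.3), total = 157.5.
Joint mode component: (α_{A}−1)/(Σα−K) = 35.3/152.5 = 0.2315.

0.2315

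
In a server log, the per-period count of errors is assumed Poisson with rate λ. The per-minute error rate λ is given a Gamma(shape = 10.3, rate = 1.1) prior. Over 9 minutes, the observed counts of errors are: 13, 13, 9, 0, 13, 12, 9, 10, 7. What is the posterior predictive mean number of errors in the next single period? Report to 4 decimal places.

With a Gamma(shape α, rate β) prior, the Poisson likelihood is conjugate: the posterior is Gamma(α + ΣXᵢ, β + n).
Sum of counts S = 86 over n = 9 minutes.
Posterior: Gamma(α+S, β+n) = Gamma(10.3+86, 1.1+9) = Gamma(96.3, 10.1).
The predictive distribution for one future period is NegBinom with mean α/β = 9.5347.

9.5347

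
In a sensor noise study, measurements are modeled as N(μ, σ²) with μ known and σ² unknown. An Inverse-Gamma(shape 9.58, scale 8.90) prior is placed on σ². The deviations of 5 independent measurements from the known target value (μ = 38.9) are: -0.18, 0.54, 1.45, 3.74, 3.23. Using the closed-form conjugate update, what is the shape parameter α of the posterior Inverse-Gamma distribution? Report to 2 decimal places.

12.08

With known mean μ and an Inverse-Gamma(α, β) prior on σ², the Normal likelihood is conjugate: posterior is Inv-Gamma(α + n/2, β + Σ(xᵢ−μ)²/2).
Σ(xᵢ−μ)² = (-0.18)² + (0.54)² + (1.45)² + (3.74)² + (3.23)² = 26.8470.
Posterior: Inv-Gamma(9.58 + 5/2, 8.90 + 26.8470/2) = Inv-Gamma(12.08, 22.32350).
Posterior α = 12.08.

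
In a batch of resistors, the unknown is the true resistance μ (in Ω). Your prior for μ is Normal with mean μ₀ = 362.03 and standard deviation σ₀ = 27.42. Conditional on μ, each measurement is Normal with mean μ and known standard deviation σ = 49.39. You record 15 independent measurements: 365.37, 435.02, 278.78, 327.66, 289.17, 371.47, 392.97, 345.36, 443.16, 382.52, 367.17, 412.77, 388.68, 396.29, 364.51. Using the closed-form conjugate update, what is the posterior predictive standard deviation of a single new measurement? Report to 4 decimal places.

For Normal data with known variance σ², a Normal(μ₀, σ₀²) prior on μ is conjugate. Posterior precision = 1/σ₀² + n/σ²; posterior mean is the precision-weighted average of μ₀ and x̄.
σ₀² = 27.42² = 751.8564, σ² = 49.39² = 2439.3721; σ² + n·σ₀² = 2439.3721 + 15·751.8564 = 13717.2181.
Posterior precision = 1/σ₀² + n/σ² = 1/751.8564 + 15/2439.3721 = (σ² + n·σ₀²)/(σ₀²σ²) = 13717.2181/(751.8564·2439.3721); posterior variance σₙ² = σ₀²σ²/(σ² + n·σ₀²) = 751.8564·2439.3721/13717.2181 = 133.704772.
Predictive variance for one new observation = σₙ² + σ² = 751.8564·2439.3721/13717.2181 + 2439.3721 = σ²·(σ₀² + 13717.2181)/13717.2181 = 2439.3721·14469.0745/13717.2181 = 2573.076872; SD = √(2439.3721·14469.0745/13717.2181) = 50.7255.

50.7255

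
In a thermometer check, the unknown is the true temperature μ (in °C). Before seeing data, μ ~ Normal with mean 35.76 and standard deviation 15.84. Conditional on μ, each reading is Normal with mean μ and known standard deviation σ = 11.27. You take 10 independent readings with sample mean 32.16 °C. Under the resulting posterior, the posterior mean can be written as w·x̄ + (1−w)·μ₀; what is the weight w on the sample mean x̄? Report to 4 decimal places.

For Normal data with known variance σ², a Normal(μ₀, σ₀²) prior on μ is conjugate. Posterior precision = 1/σ₀² + n/σ²; posterior mean is the precision-weighted average of μ₀ and x̄.
σ₀² = 15.84² = 250.9056, σ² = 11.27² = 127.0129. Prior precision 1/σ₀² = 1/250.9056; data precision n/σ² = 10/127.0129.
w = (n/σ²)/(1/σ₀² + n/σ²) = n·σ₀²/(σ² + n·σ₀²) = 10·250.9056/(127.0129 + 10·250.9056) = 2509.056/2636.0689 = 0.9518.

0.9518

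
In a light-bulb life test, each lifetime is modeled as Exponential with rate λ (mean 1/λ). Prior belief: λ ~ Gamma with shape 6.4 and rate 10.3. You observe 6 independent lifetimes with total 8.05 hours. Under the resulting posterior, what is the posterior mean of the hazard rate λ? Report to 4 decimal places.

0.6757

With a Gamma(shape α, rate β) prior on the exponential rate λ, the posterior after n observations with total T = Σxᵢ is Gamma(α+n, β+T).
Posterior: Gamma(6.4+6, 10.3+8.05) = Gamma(12.4, 18.35).
Posterior mean of λ = α/β = 12.4/18.35 = 0.6757.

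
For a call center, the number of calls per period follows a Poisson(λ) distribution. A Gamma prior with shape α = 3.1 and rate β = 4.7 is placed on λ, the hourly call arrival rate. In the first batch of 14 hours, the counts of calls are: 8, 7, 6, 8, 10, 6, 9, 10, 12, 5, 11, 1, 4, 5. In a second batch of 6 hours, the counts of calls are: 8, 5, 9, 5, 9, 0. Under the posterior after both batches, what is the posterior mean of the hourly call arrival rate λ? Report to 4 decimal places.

With a Gamma(shape α, rate β) prior, the Poisson likelihood is conjugate: the posterior is Gamma(α + ΣXᵢ, β + n).
Batch 1: sum of counts S = 102 over n = 14 hours.
After batch 1: Gamma(α+S, β+n) = Gamma(3.1+102, 4.7+14) = Gamma(105.1, 18.7).
Batch 2: sum of counts S = 36 over n = 6 hours.
After batch 2: Gamma(α+S, β+n) = Gamma(105.1+36, 18.7+6) = Gamma(141.1, 24.7).
Posterior mean = α/β = 141.1/24.7 = 5.7126.

5.7126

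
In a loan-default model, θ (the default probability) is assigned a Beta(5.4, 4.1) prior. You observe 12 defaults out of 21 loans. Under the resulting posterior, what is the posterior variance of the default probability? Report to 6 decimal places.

The Beta prior is conjugate to a Binomial/Bernoulli likelihood; the update adds successes to α and failures to β.
Posterior: Beta(α+k, β+n−k) = Beta(5.4+12, 4.1+9) = Beta(17.4, 13.1).
Var = αβ/((α+β)²(α+β+1)) = 17.4·13.1/(30.5²·31.5) = 0.007779.

0.007779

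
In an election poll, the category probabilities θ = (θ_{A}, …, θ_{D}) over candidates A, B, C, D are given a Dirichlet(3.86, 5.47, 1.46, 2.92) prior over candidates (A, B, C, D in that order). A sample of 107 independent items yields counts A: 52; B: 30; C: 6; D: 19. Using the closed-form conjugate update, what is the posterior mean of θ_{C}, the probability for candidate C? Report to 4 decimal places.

The Dirichlet prior is conjugate to the Multinomial likelihood: each posterior αⱼ = prior αⱼ + observed count nⱼ.
Posterior concentration: (55.86, 35.47, 7.46, 21.92), total = 120.71.
E[θ_{C}|data] = α_{C}/Σα = 7.46/120.71 = 0.0618.

0.0618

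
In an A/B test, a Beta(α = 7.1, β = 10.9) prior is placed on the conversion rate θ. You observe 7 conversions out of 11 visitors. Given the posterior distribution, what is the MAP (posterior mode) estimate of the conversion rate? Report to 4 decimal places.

0.4852

The Beta prior is conjugate to a Binomial/Bernoulli likelihood; the update adds successes to α and failures to β.
Posterior: Beta(α+k, β+n−k) = Beta(7.1+7, 10.9+4) = Beta(14.1, 14.9).
Mode of Beta(a,b) for a,b>1 is (a−1)/(a+b−2) = 13.1/27.0 = 0.4852.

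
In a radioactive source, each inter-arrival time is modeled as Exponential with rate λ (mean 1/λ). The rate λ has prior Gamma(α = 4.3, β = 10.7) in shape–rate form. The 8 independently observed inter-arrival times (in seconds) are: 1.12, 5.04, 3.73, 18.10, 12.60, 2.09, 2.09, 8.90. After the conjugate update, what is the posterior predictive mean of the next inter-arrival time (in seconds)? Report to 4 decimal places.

5.6965

With a Gamma(shape α, rate β) prior on the exponential rate λ, the posterior after n observations with total T = Σxᵢ is Gamma(α+n, β+T).
Sum of observations T = 53.67 seconds; n = 8.
Posterior: Gamma(4.3+8, 10.7+53.67) = Gamma(12.3, 64.37).
The predictive distribution for the next observation is Lomax; its mean is β/(α−1) = 64.37/11.3 = 5.6965.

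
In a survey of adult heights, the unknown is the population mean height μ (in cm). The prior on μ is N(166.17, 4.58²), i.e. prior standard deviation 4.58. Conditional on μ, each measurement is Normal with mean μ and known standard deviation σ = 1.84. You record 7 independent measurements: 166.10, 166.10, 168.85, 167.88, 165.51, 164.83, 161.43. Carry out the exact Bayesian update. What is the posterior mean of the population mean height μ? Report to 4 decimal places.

For Normal data with known variance σ², a Normal(μ₀, σ₀²) prior on μ is conjugate. Posterior precision = 1/σ₀² + n/σ²; posterior mean is the precision-weighted average of μ₀ and x̄.
Σxᵢ = 166.10 + 166.10 + 168.85 + 167.88 + 165.51 + 164.83 + 161.43 = 1160.7, so n·x̄ = 1160.7.
σ₀² = 4.58² = 20.9764, σ² = 1.84² = 3.3856; σ² + n·σ₀² = 3.3856 + 7·20.9764 = 150.2204.
Posterior mean = (μ₀/σ₀² + n·x̄/σ²)/(1/σ₀² + n/σ²) = (σ²·μ₀ + σ₀²·n·x̄)/(σ² + n·σ₀²) = (3.3856·166.17 + 20.9764·1160.7)/150.2204 = 24909.892632/150.2204 = 165.8223.

165.8223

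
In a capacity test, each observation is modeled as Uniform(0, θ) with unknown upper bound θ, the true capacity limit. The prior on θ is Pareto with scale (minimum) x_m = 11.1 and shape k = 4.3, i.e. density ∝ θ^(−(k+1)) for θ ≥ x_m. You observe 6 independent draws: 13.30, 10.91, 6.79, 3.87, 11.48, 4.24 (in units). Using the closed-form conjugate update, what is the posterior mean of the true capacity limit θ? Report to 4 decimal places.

A Pareto(scale x_m, shape k) prior on the upper bound θ of Uniform(0, θ) is conjugate: posterior is Pareto(max(x_m, max xᵢ), k + n).
Sample maximum = 13.30; prior scale x_m = 11.1 → posterior scale = max = 13.30.
Posterior shape = 4.3 + 6 = 10.3.
E[θ|data] = k·x_m/(k−1) = 10.3·13.30/9.3 = 14.7301.

14.7301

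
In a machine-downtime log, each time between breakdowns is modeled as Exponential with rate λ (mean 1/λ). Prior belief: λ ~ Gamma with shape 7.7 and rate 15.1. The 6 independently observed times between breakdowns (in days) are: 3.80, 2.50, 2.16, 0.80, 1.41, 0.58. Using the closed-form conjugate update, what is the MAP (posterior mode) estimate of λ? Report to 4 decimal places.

With a Gamma(shape α, rate β) prior on the exponential rate λ, the posterior after n observations with total T = Σxᵢ is Gamma(α+n, β+T).
Sum of observations T = 11.25 days; n = 6.
Posterior: Gamma(7.7+6, 15.1+11.25) = Gamma(13.7, 26.35).
Mode = (α−1)/β = 0.4820.

0.4820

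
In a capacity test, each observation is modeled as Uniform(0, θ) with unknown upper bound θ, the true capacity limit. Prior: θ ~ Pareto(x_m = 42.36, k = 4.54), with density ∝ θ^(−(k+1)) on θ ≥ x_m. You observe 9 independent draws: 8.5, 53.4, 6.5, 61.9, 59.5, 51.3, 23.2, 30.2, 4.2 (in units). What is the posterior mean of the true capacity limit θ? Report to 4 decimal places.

66.8362

A Pareto(scale x_m, shape k) prior on the upper bound θ of Uniform(0, θ) is conjugate: posterior is Pareto(max(x_m, max xᵢ), k + n).
Sample maximum = 61.9; prior scale x_m = 42.36 → posterior scale = max = 61.90.
Posterior shape = 4.54 + 9 = 13.54.
E[θ|data] = k·x_m/(k−1) = 13.54·61.90/12.54 = 66.8362.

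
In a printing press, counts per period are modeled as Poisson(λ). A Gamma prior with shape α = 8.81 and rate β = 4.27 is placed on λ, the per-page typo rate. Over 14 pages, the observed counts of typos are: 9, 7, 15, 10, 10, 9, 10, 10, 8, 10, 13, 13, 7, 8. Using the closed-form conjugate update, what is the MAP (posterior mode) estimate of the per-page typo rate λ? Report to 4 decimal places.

8.0356

With a Gamma(shape α, rate β) prior, the Poisson likelihood is conjugate: the posterior is Gamma(α + ΣXᵢ, β + n).
Sum of counts S = 139 over n = 14 pages.
Posterior: Gamma(α+S, β+n) = Gamma(8.81+139, 4.27+14) = Gamma(147.81, 18.27).
Mode of Gamma(α,β) for α≥1 is (α−1)/β = 146.81/18.27 = 8.0356.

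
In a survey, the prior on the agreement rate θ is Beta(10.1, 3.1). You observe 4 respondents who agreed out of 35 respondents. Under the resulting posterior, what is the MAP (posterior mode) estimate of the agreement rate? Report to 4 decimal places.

0.2835

The Beta prior is conjugate to a Binomial/Bernoulli likelihood; the update adds successes to α and failures to β.
Posterior: Beta(α+k, β+n−k) = Beta(10.1+4, 3.1+31) = Beta(14.1, 34.1).
Mode of Beta(a,b) for a,b>1 is (a−1)/(a+b−2) = 13.1/46.2 = 0.2835.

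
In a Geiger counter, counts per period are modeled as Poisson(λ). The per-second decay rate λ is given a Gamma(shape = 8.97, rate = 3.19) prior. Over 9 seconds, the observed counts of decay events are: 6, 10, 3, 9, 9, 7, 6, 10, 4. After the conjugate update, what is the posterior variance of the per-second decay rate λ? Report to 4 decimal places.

With a Gamma(shape α, rate β) prior, the Poisson likelihood is conjugate: the posterior is Gamma(α + ΣXᵢ, β + n).
Sum of counts S = 64 over n = 9 seconds.
Posterior: Gamma(α+S, β+n) = Gamma(8.97+64, 3.19+9) = Gamma(72.97, 12.19).
Var = α/β² = 72.97/12.19² = 0.4911.

0.4911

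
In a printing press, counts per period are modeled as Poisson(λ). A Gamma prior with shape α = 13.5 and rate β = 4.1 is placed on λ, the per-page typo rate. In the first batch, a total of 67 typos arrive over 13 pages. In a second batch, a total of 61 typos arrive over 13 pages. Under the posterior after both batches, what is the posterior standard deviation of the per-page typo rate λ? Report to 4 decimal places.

0.3952

With a Gamma(shape α, rate β) prior, the Poisson likelihood is conjugate: the posterior is Gamma(α + ΣXᵢ, β + n).
After batch 1: Gamma(α+S, β+n) = Gamma(13.5+67, 4.1+13) = Gamma(80.5, 17.1).
After batch 2: Gamma(α+S, β+n) = Gamma(80.5+61, 17.1+13) = Gamma(141.5, 30.1).
SD = √α/β = √141.5/30.1 = 0.3952.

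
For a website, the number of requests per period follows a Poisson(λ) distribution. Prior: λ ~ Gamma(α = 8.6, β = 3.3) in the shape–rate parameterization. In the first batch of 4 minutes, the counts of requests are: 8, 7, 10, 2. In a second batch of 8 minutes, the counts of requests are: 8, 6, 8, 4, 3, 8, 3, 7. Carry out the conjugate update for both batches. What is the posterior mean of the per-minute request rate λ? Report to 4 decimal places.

5.3987

With a Gamma(shape α, rate β) prior, the Poisson likelihood is conjugate: the posterior is Gamma(α + ΣXᵢ, β + n).
Batch 1: sum of counts S = 27 over n = 4 minutes.
After batch 1: Gamma(α+S, β+n) = Gamma(8.6+27, 3.3+4) = Gamma(35.6, 7.3).
Batch 2: sum of counts S = 47 over n = 8 minutes.
After batch 2: Gamma(α+S, β+n) = Gamma(35.6+47, 7.3+8) = Gamma(82.6, 15.3).
Posterior mean = α/β = 82.6/15.3 = 5.3987.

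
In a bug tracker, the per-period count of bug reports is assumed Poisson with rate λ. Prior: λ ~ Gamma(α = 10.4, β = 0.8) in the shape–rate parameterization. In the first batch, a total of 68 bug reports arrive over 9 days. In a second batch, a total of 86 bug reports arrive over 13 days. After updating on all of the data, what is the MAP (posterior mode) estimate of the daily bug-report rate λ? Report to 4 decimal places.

7.1667

With a Gamma(shape α, rate β) prior, the Poisson likelihood is conjugate: the posterior is Gamma(α + ΣXᵢ, β + n).
After batch 1: Gamma(α+S, β+n) = Gamma(10.4+68, 0.8+9) = Gamma(78.4, 9.8).
After batch 2: Gamma(α+S, β+n) = Gamma(78.4+86, 9.8+13) = Gamma(164.4, 22.8).
Mode of Gamma(α,β) for α≥1 is (α−1)/β = 163.4/22.8 = 7.1667.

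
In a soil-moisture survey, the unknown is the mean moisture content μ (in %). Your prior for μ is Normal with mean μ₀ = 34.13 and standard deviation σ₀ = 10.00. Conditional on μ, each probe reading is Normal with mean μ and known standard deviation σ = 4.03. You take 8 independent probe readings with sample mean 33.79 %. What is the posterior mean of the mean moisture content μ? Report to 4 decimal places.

For Normal data with known variance σ², a Normal(μ₀, σ₀²) prior on μ is conjugate. Posterior precision = 1/σ₀² + n/σ²; posterior mean is the precision-weighted average of μ₀ and x̄.
n·x̄ = 8·33.79 = 270.32.
σ₀² = 10.00² = 100, σ² = 4.03² = 16.2409; σ² + n·σ₀² = 16.2409 + 8·100 = 816.2409.
Posterior mean = (μ₀/σ₀² + n·x̄/σ²)/(1/σ₀² + n/σ²) = (σ²·μ₀ + σ₀²·n·x̄)/(σ² + n·σ₀²) = (16.2409·34.13 + 100·270.32)/816.2409 = 27586.301917/816.2409 = 33.7968.

33.7968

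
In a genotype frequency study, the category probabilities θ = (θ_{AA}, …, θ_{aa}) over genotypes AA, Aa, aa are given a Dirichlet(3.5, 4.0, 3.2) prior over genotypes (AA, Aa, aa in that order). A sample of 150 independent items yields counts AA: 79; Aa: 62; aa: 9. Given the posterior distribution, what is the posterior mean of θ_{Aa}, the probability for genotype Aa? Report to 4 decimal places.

The Dirichlet prior is conjugate to the Multinomial likelihood: each posterior αⱼ = prior αⱼ + observed count nⱼ.
Posterior concentration: (82.5, 66.0, 12.2), total = 160.7.
E[θ_{Aa}|data] = α_{Aa}/Σα = 66.0/160.7 = 0.4107.

0.4107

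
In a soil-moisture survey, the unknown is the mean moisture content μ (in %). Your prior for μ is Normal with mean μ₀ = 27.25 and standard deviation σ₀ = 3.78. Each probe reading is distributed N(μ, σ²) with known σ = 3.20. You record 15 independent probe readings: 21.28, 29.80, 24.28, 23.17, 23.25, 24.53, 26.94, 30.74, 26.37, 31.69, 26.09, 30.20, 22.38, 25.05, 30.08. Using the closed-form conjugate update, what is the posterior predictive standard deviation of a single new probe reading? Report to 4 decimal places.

For Normal data with known variance σ², a Normal(μ₀, σ₀²) prior on μ is conjugate. Posterior precision = 1/σ₀² + n/σ²; posterior mean is the precision-weighted average of μ₀ and x̄.
σ₀² = 3.78² = 14.2884, σ² = 3.20² = 10.24; σ² + n·σ₀² = 10.24 + 15·14.2884 = 224.566.
Posterior precision = 1/σ₀² + n/σ² = 1/14.2884 + 15/10.24 = (σ² + n·σ₀²)/(σ₀²σ²) = 224.566/(14.2884·10.24); posterior variance σₙ² = σ₀²σ²/(σ² + n·σ₀²) = 14.2884·10.24/224.566 = 0.651538.
Predictive variance for one new observation = σₙ² + σ² = 14.2884·10.24/224.566 + 10.24 = σ²·(σ₀² + 224.566)/224.566 = 10.24·238.8544/224.566 = 10.891538; SD = √(10.24·238.8544/224.566) = 3.3002.

3.3002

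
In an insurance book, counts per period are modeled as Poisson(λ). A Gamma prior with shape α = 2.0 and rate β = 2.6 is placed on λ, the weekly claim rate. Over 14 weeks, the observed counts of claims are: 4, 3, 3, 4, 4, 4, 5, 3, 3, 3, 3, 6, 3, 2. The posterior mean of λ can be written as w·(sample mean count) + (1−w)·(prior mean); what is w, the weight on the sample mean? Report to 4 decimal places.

0.8434

With a Gamma(shape α, rate β) prior, the Poisson likelihood is conjugate: the posterior is Gamma(α + ΣXᵢ, β + n).
Posterior mean = (α₀+S)/(β₀+n) = [n/(β₀+n)]·(S/n) + [β₀/(β₀+n)]·(α₀/β₀), so only n and β₀ enter the weight.
Weight on data w = n/(β₀+n) = 14/(2.6+14) = 14/16.6 = 0.8434.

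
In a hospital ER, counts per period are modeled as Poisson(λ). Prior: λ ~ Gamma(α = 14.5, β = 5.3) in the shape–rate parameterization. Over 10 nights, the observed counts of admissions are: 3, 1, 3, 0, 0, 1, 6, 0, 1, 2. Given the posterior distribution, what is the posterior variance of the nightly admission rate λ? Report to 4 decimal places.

0.1346

With a Gamma(shape α, rate β) prior, the Poisson likelihood is conjugate: the posterior is Gamma(α + ΣXᵢ, β + n).
Sum of counts S = 17 over n = 10 nights.
Posterior: Gamma(α+S, β+n) = Gamma(14.5+17, 5.3+10) = Gamma(31.5, 15.3).
Var = α/β² = 31.5/15.3² = 0.1346.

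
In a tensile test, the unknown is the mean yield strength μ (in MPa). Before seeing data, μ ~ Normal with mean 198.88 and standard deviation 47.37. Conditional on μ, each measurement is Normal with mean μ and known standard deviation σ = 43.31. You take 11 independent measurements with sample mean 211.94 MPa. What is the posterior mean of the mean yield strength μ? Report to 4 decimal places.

211.0176

For Normal data with known variance σ², a Normal(μ₀, σ₀²) prior on μ is conjugate. Posterior precision = 1/σ₀² + n/σ²; posterior mean is the precision-weighted average of μ₀ and x̄.
n·x̄ = 11·211.94 = 2331.34.
σ₀² = 47.37² = 2243.9169, σ² = 43.31² = 1875.7561; σ² + n·σ₀² = 1875.7561 + 11·2243.9169 = 26558.842.
Posterior mean = (μ₀/σ₀² + n·x̄/σ²)/(1/σ₀² + n/σ²) = (σ²·μ₀ + σ₀²·n·x̄)/(σ² + n·σ₀²) = (1875.7561·198.88 + 2243.9169·2331.34)/26558.842 = 5604383.598814/26558.842 = 211.0176.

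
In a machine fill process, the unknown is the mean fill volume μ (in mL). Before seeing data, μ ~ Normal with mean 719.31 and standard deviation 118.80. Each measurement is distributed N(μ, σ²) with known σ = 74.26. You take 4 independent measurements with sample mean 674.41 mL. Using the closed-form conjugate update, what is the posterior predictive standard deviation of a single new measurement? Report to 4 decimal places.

82.2830

For Normal data with known variance σ², a Normal(μ₀, σ₀²) prior on μ is conjugate. Posterior precision = 1/σ₀² + n/σ²; posterior mean is the precision-weighted average of μ₀ and x̄.
σ₀² = 118.80² = 14113.44, σ² = 74.26² = 5514.5476; σ² + n·σ₀² = 5514.5476 + 4·14113.44 = 61968.3076.
Posterior precision = 1/σ₀² + n/σ² = 1/14113.44 + 4/5514.5476 = (σ² + n·σ₀²)/(σ₀²σ²) = 61968.3076/(14113.44·5514.5476); posterior variance σₙ² = σ₀²σ²/(σ² + n·σ₀²) = 14113.44·5514.5476/61968.3076 = 1255.952271.
Predictive variance for one new observation = σₙ² + σ² = 14113.44·5514.5476/61968.3076 + 5514.5476 = σ²·(σ₀² + 61968.3076)/61968.3076 = 5514.5476·76081.7476/61968.3076 = 6770.499871; SD = √(5514.5476·76081.7476/61968.3076) = 82.2830.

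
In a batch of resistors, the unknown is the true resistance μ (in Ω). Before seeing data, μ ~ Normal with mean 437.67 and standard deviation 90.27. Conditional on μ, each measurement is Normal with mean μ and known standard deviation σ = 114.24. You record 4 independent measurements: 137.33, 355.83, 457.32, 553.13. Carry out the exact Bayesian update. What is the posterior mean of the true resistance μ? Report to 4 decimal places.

For Normal data with known variance σ², a Normal(μ₀, σ₀²) prior on μ is conjugate. Posterior precision = 1/σ₀² + n/σ²; posterior mean is the precision-weighted average of μ₀ and x̄.
Σxᵢ = 137.33 + 355.83 + 457.32 + 553.13 = 1503.61, so n·x̄ = 1503.61.
σ₀² = 90.27² = 8148.6729, σ² = 114.24² = 13050.7776; σ² + n·σ₀² = 13050.7776 + 4·8148.6729 = 45645.4692.
Posterior mean = (μ₀/σ₀² + n·x̄/σ²)/(1/σ₀² + n/σ²) = (σ²·μ₀ + σ₀²·n·x̄)/(σ² + n·σ₀²) = (13050.7776·437.67 + 8148.6729·1503.61)/45645.4692 = 17964359.891361/45645.4692 = 393.5628.

393.5628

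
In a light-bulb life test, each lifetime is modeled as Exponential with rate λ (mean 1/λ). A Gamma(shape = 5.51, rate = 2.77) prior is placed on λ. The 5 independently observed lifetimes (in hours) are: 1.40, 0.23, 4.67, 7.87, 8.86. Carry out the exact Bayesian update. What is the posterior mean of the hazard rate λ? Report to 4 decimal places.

0.4074

With a Gamma(shape α, rate β) prior on the exponential rate λ, the posterior after n observations with total T = Σxᵢ is Gamma(α+n, β+T).
Sum of observations T = 23.03 hours; n = 5.
Posterior: Gamma(5.51+5, 2.77+23.03) = Gamma(10.51, 25.80).
Posterior mean of λ = α/β = 10.51/25.80 = 0.4074.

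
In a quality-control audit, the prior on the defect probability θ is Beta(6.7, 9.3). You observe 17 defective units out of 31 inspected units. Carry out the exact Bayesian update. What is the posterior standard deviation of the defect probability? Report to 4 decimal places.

The Beta prior is conjugate to a Binomial/Bernoulli likelihood; the update adds successes to α and failures to β.
Posterior: Beta(α+k, β+n−k) = Beta(6.7+17, 9.3+14) = Beta(23.7, 23.3).
Var = αβ/((α+β)²(α+β+1)) = 23.7·23.3/(47.0²·48.0) = 0.00520796; SD = √0.00520796 = 0.0722.

0.0722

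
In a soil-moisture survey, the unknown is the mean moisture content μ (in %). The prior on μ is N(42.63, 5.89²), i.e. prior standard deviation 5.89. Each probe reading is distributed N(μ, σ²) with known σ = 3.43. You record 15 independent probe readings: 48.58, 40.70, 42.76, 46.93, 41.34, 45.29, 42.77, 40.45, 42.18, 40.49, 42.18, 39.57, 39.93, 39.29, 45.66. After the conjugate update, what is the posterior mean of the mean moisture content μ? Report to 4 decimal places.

42.5433

For Normal data with known variance σ², a Normal(μ₀, σ₀²) prior on μ is conjugate. Posterior precision = 1/σ₀² + n/σ²; posterior mean is the precision-weighted average of μ₀ and x̄.
Σxᵢ = 48.58 + 40.70 + 42.76 + 46.93 + 41.34 + 45.29 + 42.77 + 40.45 + 42.18 + 40.49 + 42.18 + 39.57 + 39.93 + 39.29 + 45.66 = 638.12, so n·x̄ = 638.12.
σ₀² = 5.89² = 34.6921, σ² = 3.43² = 11.7649; σ² + n·σ₀² = 11.7649 + 15·34.6921 = 532.1464.
Posterior mean = (μ₀/σ₀² + n·x̄/σ²)/(1/σ₀² + n/σ²) = (σ²·μ₀ + σ₀²·n·x̄)/(σ² + n·σ₀²) = (11.7649·42.63 + 34.6921·638.12)/532.1464 = 22639.260539/532.1464 = 42.5433.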